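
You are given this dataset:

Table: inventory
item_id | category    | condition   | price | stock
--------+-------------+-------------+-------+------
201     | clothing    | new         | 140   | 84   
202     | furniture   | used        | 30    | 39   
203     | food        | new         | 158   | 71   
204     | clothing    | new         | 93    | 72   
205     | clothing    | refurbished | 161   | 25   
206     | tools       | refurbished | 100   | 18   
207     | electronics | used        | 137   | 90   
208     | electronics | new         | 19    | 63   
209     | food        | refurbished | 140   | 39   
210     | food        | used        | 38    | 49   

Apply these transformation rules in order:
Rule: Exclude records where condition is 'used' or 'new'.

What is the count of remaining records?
3

Step 1: Count records to exclude
  - 3 (used) + 4 (new) = 7 records
Step 2: Total records: 10
Step 3: Remaining = 10 - 7 = 3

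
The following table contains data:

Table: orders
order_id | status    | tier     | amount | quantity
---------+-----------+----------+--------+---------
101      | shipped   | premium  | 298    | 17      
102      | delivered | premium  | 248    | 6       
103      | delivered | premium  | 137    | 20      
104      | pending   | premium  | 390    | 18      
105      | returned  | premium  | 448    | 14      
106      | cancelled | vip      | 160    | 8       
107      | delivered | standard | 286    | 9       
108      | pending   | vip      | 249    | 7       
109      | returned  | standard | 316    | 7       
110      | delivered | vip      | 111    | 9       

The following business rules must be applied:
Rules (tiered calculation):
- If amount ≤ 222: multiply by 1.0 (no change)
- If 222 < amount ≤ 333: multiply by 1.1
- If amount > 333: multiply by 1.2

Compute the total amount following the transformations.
2950.3

Step 1: Tier 1 (amount ≤ 222): 3 records, sum = 408 × 1.0 = 408.0
Step 2: Tier 2 (222 < amount ≤ 333): 5 records, sum = 1397 × 1.1 = 1536.7
Step 3: Tier 3 (amount > 333): 2 records, sum = 838 × 1.2 = 1005.6
Step 4: Final sum = 408.0 + 1536.7 + 1005.6 = 2950.3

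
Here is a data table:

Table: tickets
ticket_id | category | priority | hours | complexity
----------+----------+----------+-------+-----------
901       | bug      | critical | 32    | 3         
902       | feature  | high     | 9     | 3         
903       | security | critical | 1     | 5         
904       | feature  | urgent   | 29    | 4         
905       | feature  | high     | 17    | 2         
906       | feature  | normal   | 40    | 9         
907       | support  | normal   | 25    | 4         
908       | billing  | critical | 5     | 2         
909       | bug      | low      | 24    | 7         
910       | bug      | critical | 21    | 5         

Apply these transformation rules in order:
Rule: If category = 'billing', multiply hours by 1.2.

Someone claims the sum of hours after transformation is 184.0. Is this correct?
No, the correct result is 204.0.

Step 1: Calculate the correct sum after transformation
Step 2: Apply multiplier 1.2 to records where category = 'billing'
Step 3: Correct result = 204.0
Step 4: Claimed result = 184.0
Step 5: 204.0 ≠ 184.0
Conclusion: The claimed result is incorrect. The correct answer is 204.0.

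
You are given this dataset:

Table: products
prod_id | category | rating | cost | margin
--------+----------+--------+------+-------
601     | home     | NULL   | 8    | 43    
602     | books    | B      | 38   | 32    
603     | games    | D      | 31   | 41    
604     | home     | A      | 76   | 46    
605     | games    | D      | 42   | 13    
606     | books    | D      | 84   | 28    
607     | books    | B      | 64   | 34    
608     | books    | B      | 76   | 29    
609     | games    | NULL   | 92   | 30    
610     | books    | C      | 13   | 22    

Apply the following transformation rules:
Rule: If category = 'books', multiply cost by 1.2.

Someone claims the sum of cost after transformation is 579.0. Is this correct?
Yes, the result is correct.

Step 1: Calculate the correct sum after transformation
Step 2: Apply multiplier 1.2 to records where category = 'books'
Step 3: Correct result = 579.0
Step 4: Claimed result = 579.0
Step 5: 579.0 = 579.0 ✓
Conclusion: The claimed result is correct.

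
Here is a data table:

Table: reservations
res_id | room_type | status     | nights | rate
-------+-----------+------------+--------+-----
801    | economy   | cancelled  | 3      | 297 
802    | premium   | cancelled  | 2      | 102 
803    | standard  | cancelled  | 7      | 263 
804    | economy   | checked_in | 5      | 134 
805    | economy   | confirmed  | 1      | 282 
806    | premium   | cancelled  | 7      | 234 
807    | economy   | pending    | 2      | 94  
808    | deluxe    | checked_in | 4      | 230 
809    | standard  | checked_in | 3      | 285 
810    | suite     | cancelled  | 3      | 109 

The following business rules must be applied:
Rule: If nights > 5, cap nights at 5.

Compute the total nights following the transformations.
33

Step 1: 2 records have nights > 5
Step 2: These records originally summed to 14
Step 3: After capping: 2 × 5 = 10
Step 4: Unaffected records sum: 23
Step 5: Final sum = 10 + 23 = 33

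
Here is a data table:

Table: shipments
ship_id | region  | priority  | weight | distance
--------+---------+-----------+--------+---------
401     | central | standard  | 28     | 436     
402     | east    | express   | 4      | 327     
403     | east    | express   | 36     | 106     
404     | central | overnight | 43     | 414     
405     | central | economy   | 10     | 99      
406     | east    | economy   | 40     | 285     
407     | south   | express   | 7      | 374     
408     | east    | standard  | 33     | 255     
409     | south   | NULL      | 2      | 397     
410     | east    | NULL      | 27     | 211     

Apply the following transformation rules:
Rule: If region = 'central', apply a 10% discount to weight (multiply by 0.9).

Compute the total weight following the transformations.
221.9

Step 1: Records with region = 'central' have total weight = 81
Step 2: Apply multiplier: 81 × 0.9 = 72.9
Step 3: Other records total: 149
Step 4: Final sum = 72.9 + 149 = 221.9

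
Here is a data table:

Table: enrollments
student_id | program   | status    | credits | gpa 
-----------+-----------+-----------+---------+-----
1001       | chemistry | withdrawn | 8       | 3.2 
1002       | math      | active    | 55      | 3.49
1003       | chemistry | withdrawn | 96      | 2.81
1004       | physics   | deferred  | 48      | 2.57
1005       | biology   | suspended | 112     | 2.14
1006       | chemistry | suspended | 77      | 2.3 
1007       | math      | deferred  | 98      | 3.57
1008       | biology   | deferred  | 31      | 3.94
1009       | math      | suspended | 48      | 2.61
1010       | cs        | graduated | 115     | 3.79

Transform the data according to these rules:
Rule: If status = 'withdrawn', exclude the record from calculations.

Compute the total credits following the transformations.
584

Step 1: Identify records where status = 'withdrawn'
Step 2: The excluded records sum to 104
Step 3: Original total credits = 688
Step 4: Remaining total = 688 - 104 = 584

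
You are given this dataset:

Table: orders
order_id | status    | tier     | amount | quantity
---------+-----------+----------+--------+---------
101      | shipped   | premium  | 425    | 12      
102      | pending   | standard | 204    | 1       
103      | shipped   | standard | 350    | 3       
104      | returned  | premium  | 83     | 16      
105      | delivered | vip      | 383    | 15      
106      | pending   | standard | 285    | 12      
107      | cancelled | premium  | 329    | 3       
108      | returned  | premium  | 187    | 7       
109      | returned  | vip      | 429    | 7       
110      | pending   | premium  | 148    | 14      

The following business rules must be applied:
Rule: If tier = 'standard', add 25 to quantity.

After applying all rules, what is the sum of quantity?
165

Step 1: Count records where tier = 'standard': 3
Step 2: Total bonus added: 3 × 25 = 75
Step 3: Original sum of quantity: 90
Step 4: Final sum = 90 + 75 = 165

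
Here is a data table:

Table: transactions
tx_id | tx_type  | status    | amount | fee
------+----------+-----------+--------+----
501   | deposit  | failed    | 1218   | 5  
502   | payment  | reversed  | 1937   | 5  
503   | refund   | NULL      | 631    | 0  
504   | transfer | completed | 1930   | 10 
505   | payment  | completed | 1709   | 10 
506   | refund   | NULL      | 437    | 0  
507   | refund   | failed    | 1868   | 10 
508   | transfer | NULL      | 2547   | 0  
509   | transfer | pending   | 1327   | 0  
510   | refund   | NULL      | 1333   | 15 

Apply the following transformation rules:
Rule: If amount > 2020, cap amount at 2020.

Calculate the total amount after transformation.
14410

Step 1: 1 records have amount > 2020
Step 2: These records originally summed to 2547
Step 3: After capping: 1 × 2020 = 2020
Step 4: Unaffected records sum: 12390
Step 5: Final sum = 2020 + 12390 = 14410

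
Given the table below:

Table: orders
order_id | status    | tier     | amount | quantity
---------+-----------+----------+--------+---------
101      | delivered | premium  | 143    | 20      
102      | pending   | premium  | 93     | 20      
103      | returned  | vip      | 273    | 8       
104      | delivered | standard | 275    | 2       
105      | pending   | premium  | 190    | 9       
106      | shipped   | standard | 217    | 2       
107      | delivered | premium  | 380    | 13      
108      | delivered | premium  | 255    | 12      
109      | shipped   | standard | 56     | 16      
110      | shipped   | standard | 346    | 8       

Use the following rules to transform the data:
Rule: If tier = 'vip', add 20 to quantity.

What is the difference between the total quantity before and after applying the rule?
20

Step 1: Original sum of quantity = 110
Step 2: 1 records have tier = 'vip'
Step 3: Each affected record changes by 20
Step 4: Total change = 1 × 20 = 20
Step 5: New sum = 110 + 20 = 130
Step 6: Difference = |130 - 110| = 20
        (Sum increased by 20)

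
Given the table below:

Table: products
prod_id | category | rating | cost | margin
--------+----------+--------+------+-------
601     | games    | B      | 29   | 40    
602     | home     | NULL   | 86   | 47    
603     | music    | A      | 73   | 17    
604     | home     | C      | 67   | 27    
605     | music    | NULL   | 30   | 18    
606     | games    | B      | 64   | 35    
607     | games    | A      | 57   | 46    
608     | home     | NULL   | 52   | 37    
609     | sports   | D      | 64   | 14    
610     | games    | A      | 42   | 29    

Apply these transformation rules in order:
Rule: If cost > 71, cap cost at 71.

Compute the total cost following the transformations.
547

Step 1: 2 records have cost > 71
Step 2: These records originally summed to 159
Step 3: After capping: 2 × 71 = 142
Step 4: Unaffected records sum: 405
Step 5: Final sum = 142 + 405 = 547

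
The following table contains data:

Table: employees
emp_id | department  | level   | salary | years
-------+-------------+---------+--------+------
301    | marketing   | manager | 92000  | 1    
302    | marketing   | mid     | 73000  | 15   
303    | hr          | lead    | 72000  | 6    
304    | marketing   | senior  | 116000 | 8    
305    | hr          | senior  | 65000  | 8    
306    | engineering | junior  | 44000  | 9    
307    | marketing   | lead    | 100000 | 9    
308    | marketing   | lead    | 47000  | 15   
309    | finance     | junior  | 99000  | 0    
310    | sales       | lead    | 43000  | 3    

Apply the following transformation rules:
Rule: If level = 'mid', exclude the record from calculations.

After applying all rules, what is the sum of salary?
678000

Step 1: Identify records where level = 'mid'
Step 2: The excluded records sum to 73000
Step 3: Original total salary = 751000
Step 4: Remaining total = 751000 - 73000 = 678000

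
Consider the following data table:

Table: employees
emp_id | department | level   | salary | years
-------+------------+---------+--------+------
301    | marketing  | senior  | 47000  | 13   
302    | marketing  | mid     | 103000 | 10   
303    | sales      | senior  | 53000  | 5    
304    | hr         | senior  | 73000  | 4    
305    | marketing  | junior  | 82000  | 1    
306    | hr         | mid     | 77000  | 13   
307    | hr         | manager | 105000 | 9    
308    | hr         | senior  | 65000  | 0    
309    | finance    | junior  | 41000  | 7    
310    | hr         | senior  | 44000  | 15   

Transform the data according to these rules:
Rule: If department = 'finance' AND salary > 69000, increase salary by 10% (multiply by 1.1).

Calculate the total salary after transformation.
690000

Step 1: Find records where department = 'finance' AND salary > 69000
Step 2: 0 records match, summing to 0
Step 3: After multiplier: 0 × 1.1 = 0.0
Step 4: Unaffected records sum: 690000
Step 5: Final sum = 0.0 + 690000 = 690000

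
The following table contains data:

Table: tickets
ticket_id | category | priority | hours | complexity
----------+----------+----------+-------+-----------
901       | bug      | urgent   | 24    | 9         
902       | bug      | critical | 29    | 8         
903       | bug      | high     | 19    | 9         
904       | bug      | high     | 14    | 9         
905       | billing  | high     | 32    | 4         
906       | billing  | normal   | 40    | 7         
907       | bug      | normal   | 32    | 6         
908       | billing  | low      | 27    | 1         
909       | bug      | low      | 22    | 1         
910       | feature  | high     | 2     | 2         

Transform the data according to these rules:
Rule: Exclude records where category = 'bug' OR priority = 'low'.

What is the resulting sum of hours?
74

Step 1: Find records where category = 'bug' OR priority = 'low'
Step 2: 7 records match, summing to 167
Step 3: Original sum: 241
Step 4: Remaining sum = 241 - 167 = 74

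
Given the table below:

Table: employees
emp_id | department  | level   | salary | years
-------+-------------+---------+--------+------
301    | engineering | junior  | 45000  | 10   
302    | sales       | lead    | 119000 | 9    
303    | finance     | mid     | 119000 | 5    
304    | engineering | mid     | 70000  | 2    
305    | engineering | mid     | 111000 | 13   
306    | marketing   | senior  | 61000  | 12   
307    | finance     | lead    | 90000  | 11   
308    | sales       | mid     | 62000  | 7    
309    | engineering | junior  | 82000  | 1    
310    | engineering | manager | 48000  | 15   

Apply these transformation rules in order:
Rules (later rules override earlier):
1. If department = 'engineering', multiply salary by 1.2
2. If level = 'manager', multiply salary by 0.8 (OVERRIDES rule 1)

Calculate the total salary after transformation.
859000.0

Step 1: Rule 2 takes priority for records with level = 'manager'
  - 1 records: 48000 × 0.8 = 38400.0
Step 2: Rule 1 applies to remaining records with department = 'engineering'
  - 4 records: 308000 × 1.2 = 369600.0
Step 3: Other records unchanged: 451000
Step 4: Final sum = 38400.0 + 369600.0 + 451000 = 859000.0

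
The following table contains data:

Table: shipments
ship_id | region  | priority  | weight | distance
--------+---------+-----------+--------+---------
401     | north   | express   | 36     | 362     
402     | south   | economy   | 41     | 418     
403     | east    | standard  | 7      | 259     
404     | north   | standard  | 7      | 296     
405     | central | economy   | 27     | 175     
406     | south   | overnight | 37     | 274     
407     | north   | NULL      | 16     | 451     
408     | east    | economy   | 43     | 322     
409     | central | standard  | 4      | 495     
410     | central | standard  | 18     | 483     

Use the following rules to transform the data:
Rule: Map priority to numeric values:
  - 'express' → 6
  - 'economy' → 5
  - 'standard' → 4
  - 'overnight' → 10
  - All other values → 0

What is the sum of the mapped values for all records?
47

Step 1: Apply mapping to each record
Step 2: Count by status:
  'express': 1 records × 6 = 6
  'economy': 3 records × 5 = 15
  'standard': 4 records × 4 = 16
  'overnight': 1 records × 10 = 10
Step 3: Sum all mapped values = 47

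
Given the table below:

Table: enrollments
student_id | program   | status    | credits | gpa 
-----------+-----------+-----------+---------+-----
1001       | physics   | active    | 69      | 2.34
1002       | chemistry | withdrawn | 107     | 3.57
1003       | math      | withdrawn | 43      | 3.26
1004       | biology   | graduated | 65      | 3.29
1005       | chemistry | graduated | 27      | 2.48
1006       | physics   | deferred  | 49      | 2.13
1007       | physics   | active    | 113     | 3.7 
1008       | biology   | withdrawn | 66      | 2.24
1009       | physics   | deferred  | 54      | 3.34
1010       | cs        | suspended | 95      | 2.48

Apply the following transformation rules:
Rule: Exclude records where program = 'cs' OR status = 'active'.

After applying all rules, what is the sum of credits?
411

Step 1: Find records where program = 'cs' OR status = 'active'
Step 2: 3 records match, summing to 277
Step 3: Original sum: 688
Step 4: Remaining sum = 688 - 277 = 411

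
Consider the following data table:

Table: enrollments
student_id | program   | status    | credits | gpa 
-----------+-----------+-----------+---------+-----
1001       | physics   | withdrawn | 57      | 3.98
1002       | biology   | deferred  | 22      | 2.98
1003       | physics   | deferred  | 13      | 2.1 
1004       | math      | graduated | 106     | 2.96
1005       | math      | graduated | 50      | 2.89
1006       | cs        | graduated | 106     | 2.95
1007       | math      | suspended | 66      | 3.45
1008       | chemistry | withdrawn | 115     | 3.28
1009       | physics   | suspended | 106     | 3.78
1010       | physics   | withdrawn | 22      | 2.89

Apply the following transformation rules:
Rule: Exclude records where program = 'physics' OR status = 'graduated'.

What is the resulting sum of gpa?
9.71

Step 1: Find records where program = 'physics' OR status = 'graduated'
Step 2: 7 records match, summing to 21.55
Step 3: Original sum: 31.26
Step 4: Remaining sum = 31.26 - 21.55 = 9.71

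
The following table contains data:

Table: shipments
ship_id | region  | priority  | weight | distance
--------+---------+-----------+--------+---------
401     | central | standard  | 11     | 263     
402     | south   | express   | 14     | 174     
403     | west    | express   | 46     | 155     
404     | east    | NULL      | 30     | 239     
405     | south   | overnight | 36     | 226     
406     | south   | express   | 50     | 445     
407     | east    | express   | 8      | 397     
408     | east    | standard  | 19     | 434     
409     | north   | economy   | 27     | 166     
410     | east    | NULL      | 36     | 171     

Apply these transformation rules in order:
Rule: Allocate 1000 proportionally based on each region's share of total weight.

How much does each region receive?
central: 39.71, east: 335.74, north: 97.47, south: 361.01, west: 166.06

Step 1: Calculate total weight = 277
Step 2: Calculate each region's proportion:
  central: 11/277 = 3.97% → 39.71
  east: 93/277 = 33.57% → 335.74
  north: 27/277 = 9.75% → 97.47
  south: 100/277 = 36.10% → 361.01
  west: 46/277 = 16.61% → 166.06
Step 3: Verify: sum of allocations ≈ 1000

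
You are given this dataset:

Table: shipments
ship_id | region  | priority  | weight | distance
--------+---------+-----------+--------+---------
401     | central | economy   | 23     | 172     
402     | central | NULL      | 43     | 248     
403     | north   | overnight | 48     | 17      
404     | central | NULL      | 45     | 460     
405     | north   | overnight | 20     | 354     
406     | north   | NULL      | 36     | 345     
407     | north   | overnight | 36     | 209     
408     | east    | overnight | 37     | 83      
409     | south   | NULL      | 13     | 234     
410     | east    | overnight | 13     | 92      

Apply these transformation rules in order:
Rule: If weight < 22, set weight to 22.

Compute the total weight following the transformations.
334

Step 1: 3 records have weight < 22
Step 2: These records originally summed to 46
Step 3: After setting to minimum: 3 × 22 = 66
Step 4: Unaffected records sum: 268
Step 5: Final sum = 66 + 268 = 334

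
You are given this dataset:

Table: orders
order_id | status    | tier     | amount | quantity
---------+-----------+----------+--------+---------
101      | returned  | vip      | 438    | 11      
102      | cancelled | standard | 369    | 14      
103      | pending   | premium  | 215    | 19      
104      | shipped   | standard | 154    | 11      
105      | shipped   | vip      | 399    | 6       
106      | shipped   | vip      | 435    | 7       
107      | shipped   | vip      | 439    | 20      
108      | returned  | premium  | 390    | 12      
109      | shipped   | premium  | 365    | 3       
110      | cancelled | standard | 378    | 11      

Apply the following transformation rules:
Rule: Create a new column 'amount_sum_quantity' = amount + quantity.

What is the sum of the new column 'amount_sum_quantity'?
3696

Step 1: For each record, compute amount + quantity
Example calculations:
  438 + 11 = 449
  369 + 14 = 383
  215 + 19 = 234
  ...
Step 2: Sum all derived values
Step 3: Total = 3696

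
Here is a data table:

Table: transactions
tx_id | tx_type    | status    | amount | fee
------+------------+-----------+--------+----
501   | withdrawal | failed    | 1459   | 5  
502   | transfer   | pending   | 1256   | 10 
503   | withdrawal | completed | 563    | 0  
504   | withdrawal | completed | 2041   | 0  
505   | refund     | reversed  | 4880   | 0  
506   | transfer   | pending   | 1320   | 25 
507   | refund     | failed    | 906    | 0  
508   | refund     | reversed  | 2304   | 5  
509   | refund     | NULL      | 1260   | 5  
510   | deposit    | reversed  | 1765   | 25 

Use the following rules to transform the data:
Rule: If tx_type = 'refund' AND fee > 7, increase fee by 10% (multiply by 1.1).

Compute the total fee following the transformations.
75

Step 1: Find records where tx_type = 'refund' AND fee > 7
Step 2: 0 records match, summing to 0
Step 3: After multiplier: 0 × 1.1 = 0.0
Step 4: Unaffected records sum: 75
Step 5: Final sum = 0.0 + 75 = 75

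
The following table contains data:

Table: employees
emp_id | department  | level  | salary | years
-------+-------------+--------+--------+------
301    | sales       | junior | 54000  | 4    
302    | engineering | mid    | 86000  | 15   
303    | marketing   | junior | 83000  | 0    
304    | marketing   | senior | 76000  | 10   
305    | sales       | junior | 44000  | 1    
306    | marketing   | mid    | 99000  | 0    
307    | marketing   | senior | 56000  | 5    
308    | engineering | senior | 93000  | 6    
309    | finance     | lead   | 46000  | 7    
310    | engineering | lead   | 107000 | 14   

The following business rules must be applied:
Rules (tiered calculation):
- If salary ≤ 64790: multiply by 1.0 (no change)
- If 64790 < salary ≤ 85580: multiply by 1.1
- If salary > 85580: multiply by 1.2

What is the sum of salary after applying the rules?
836900.0

Step 1: Tier 1 (salary ≤ 64790): 4 records, sum = 200000 × 1.0 = 200000.0
Step 2: Tier 2 (64790 < salary ≤ 85580): 2 records, sum = 159000 × 1.1 = 174900.0
Step 3: Tier 3 (salary > 85580): 4 records, sum = 385000 × 1.2 = 462000.0
Step 4: Final sum = 200000.0 + 174900.0 + 462000.0 = 836900.0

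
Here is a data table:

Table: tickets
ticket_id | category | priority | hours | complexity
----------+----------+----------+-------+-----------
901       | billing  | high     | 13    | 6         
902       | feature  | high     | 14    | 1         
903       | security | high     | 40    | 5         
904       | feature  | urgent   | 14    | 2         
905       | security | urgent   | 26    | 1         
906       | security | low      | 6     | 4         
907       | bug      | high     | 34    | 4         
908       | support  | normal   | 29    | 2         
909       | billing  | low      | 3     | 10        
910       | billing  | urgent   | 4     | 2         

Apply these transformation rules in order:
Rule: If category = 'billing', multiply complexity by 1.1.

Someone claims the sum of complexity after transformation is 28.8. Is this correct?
No, the correct result is 38.8.

Step 1: Calculate the correct sum after transformation
Step 2: Apply multiplier 1.1 to records where category = 'billing'
Step 3: Correct result = 38.8
Step 4: Claimed result = 28.8
Step 5: 38.8 ≠ 28.8
Conclusion: The claimed result is incorrect. The correct answer is 38.8.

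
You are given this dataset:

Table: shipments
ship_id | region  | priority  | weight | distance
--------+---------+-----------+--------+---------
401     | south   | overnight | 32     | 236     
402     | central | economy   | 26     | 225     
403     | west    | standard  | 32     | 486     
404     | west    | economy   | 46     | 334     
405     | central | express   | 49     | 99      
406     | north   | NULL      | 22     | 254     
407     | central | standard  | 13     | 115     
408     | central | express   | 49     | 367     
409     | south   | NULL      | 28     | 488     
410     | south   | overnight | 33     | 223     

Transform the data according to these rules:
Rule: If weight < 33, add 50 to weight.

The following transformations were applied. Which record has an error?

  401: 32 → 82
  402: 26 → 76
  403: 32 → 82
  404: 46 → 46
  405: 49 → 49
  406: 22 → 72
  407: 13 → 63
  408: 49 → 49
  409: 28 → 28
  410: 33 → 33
Record 409 has an error. The correct transformed value should be 78, not 28.

Step 1: Check each record against the rule
Step 2: Record 409 has weight = 28
Step 3: Since 28 < 33, the bonus should have been applied
Step 4: Correct value = 78, but claimed value = 28
Conclusion: Record 409 has the error.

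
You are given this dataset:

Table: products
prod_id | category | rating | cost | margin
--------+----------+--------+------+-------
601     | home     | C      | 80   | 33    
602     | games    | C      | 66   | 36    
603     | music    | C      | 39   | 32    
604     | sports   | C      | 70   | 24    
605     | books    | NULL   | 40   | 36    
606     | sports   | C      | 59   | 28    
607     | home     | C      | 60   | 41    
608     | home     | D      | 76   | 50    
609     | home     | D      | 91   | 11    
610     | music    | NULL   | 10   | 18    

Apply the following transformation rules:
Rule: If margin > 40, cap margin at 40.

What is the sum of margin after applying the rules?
298

Step 1: 2 records have margin > 40
Step 2: These records originally summed to 91
Step 3: After capping: 2 × 40 = 80
Step 4: Unaffected records sum: 218
Step 5: Final sum = 80 + 218 = 298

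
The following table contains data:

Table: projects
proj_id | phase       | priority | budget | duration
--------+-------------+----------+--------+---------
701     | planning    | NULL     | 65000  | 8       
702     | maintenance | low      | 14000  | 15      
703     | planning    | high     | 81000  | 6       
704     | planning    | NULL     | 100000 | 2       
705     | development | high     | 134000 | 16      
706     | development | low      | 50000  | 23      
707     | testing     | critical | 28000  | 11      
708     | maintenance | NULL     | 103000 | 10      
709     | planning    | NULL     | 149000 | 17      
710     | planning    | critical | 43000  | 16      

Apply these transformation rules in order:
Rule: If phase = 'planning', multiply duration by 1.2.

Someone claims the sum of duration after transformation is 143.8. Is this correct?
No, the correct result is 133.8.

Step 1: Calculate the correct sum after transformation
Step 2: Apply multiplier 1.2 to records where phase = 'planning'
Step 3: Correct result = 133.8
Step 4: Claimed result = 143.8
Step 5: 133.8 ≠ 143.8
Conclusion: The claimed result is incorrect. The correct answer is 133.8.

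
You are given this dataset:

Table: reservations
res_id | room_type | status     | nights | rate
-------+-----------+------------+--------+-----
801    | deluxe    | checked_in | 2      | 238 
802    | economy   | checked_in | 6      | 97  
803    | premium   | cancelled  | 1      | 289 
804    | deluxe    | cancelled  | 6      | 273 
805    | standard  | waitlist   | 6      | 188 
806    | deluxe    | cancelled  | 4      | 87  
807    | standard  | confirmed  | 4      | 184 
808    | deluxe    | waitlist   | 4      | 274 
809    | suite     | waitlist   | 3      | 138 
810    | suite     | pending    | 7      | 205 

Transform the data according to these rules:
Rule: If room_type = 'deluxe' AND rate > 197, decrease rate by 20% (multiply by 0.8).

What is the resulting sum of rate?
1816.0

Step 1: Find records where room_type = 'deluxe' AND rate > 197
Step 2: 3 records match, summing to 785
Step 3: After multiplier: 785 × 0.8 = 628.0
Step 4: Unaffected records sum: 1188
Step 5: Final sum = 628.0 + 1188 = 1816.0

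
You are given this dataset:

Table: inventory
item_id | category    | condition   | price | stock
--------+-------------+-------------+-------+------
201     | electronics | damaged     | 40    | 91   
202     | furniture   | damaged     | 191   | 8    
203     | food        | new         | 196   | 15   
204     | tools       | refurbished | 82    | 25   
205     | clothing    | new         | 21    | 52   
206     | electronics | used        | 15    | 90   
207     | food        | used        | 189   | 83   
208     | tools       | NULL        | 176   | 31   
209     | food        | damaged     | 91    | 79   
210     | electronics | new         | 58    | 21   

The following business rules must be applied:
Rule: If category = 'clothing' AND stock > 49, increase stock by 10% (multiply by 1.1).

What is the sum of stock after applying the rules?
500.2

Step 1: Find records where category = 'clothing' AND stock > 49
Step 2: 1 records match, summing to 52
Step 3: After multiplier: 52 × 1.1 = 57.2
Step 4: Unaffected records sum: 443
Step 5: Final sum = 57.2 + 443 = 500.2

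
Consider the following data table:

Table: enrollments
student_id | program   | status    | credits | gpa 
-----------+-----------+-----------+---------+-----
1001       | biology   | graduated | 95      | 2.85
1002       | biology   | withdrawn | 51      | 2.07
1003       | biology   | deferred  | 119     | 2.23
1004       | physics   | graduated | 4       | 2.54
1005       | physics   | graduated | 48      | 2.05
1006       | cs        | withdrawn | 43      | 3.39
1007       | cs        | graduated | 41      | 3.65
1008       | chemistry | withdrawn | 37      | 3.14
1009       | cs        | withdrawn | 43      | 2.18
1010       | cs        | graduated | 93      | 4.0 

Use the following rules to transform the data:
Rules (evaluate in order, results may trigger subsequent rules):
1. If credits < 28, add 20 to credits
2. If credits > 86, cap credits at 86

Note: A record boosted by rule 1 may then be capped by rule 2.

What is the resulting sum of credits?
545

Step 1: Apply rule 1 to records with credits < 28
  - 1 records get bonus of 20
  - Of these, 0 records then exceed 86 and get capped
Step 2: Apply rule 2 to records with credits > 86
  - 3 records (original) are capped
Step 3: Calculate final sum = 545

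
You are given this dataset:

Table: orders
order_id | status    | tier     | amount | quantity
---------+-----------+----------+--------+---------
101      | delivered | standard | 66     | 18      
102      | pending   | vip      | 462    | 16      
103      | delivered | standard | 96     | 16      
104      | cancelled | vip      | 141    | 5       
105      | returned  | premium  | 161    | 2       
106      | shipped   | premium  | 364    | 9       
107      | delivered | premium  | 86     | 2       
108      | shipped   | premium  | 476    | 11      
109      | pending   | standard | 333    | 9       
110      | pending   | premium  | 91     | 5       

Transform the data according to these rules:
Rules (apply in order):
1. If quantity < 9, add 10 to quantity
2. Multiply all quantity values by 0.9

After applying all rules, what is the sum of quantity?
119.7

Step 1: Apply Rule 1 - Add 10 to records with quantity < 9
  - 4 records affected: 14 + (4 × 10) = 54
  - Unaffected records: 79
  - Sum after Rule 1: 133
Step 2: Apply Rule 2 - Multiply all by 0.9
  - 133 × 0.9 = 119.7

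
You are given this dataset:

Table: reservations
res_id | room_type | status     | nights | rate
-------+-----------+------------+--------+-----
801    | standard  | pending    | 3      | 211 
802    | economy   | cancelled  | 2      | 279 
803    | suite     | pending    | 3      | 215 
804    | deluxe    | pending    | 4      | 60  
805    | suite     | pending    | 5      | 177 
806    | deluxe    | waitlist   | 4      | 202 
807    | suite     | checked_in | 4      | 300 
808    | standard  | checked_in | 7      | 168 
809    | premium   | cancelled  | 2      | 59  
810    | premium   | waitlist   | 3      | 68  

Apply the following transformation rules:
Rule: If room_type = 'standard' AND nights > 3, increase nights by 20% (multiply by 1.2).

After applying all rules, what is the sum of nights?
38.4

Step 1: Find records where room_type = 'standard' AND nights > 3
Step 2: 1 records match, summing to 7
Step 3: After multiplier: 7 × 1.2 = 8.4
Step 4: Unaffected records sum: 30
Step 5: Final sum = 8.4 + 30 = 38.4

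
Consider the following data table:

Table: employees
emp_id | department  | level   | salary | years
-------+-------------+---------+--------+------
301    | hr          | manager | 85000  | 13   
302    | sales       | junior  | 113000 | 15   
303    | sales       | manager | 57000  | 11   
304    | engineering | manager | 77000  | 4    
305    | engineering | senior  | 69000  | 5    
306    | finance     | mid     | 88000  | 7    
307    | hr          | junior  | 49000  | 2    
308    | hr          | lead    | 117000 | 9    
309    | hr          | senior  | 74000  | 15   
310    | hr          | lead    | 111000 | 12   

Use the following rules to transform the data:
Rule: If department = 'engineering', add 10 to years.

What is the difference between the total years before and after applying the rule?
20

Step 1: Original sum of years = 93
Step 2: 2 records have department = 'engineering'
Step 3: Each affected record changes by 10
Step 4: Total change = 2 × 10 = 20
Step 5: New sum = 93 + 20 = 113
Step 6: Difference = |113 - 93| = 20
        (Sum increased by 20)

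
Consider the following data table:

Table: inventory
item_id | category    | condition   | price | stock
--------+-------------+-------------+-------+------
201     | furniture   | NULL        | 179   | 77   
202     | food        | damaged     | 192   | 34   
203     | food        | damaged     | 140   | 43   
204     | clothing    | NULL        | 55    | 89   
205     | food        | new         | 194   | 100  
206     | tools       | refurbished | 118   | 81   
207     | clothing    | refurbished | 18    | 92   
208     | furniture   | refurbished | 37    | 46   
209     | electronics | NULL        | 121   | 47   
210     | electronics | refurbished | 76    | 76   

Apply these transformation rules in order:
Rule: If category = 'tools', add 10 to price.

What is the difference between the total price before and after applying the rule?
10

Step 1: Original sum of price = 1130
Step 2: 1 records have category = 'tools'
Step 3: Each affected record changes by 10
Step 4: Total change = 1 × 10 = 10
Step 5: New sum = 1130 + 10 = 1140
Step 6: Difference = |1140 - 1130| = 10
        (Sum increased by 10)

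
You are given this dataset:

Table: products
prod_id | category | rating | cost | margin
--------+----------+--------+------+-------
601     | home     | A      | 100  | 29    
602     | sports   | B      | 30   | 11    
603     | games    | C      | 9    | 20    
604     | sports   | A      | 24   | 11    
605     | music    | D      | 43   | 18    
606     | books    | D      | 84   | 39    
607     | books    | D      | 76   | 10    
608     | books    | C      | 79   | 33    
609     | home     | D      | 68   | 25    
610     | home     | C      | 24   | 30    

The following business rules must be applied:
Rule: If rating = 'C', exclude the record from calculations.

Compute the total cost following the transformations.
425

Step 1: Identify records where rating = 'C'
Step 2: The excluded records sum to 112
Step 3: Original total cost = 537
Step 4: Remaining total = 537 - 112 = 425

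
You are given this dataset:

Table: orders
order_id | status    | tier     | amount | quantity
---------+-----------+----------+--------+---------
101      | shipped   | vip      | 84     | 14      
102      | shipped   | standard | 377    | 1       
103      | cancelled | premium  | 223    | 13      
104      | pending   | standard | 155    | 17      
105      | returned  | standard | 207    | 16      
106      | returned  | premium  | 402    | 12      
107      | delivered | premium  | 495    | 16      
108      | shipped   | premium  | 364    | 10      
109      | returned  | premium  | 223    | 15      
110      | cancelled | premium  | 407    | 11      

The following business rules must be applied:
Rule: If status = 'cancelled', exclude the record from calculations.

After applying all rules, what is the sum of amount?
2307

Step 1: Identify records where status = 'cancelled'
Step 2: The excluded records sum to 630
Step 3: Original total amount = 2937
Step 4: Remaining total = 2937 - 630 = 2307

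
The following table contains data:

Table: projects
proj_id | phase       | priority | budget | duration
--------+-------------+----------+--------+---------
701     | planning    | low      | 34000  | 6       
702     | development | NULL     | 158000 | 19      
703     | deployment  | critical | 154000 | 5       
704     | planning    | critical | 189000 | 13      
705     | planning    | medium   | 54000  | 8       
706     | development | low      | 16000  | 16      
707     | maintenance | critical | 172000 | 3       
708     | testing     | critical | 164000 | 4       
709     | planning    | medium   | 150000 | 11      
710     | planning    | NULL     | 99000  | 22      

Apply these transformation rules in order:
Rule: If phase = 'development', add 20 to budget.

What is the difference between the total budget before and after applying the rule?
40

Step 1: Original sum of budget = 1190000
Step 2: 2 records have phase = 'development'
Step 3: Each affected record changes by 20
Step 4: Total change = 2 × 20 = 40
Step 5: New sum = 1190000 + 40 = 1190040
Step 6: Difference = |1190040 - 1190000| = 40
        (Sum increased by 40)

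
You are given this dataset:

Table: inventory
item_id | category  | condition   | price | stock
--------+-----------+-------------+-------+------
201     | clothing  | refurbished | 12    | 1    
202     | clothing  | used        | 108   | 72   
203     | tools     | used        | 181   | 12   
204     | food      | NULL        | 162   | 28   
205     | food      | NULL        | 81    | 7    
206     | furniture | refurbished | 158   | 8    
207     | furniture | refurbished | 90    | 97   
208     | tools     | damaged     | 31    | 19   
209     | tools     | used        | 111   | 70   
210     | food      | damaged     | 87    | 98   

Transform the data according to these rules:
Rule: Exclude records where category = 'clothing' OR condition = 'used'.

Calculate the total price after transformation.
609

Step 1: Find records where category = 'clothing' OR condition = 'used'
Step 2: 4 records match, summing to 412
Step 3: Original sum: 1021
Step 4: Remaining sum = 1021 - 412 = 609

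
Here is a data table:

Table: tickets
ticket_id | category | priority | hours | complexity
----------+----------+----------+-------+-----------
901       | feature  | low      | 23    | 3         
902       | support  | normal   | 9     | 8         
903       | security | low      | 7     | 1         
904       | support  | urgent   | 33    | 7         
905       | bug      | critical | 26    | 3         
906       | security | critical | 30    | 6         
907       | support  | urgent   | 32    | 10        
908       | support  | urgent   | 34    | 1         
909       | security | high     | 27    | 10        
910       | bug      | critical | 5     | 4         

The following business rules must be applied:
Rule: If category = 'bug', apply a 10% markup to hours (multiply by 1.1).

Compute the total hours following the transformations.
229.1

Step 1: Records with category = 'bug' have total hours = 31
Step 2: Apply multiplier: 31 × 1.1 = 34.1
Step 3: Other records total: 195
Step 4: Final sum = 34.1 + 195 = 229.1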